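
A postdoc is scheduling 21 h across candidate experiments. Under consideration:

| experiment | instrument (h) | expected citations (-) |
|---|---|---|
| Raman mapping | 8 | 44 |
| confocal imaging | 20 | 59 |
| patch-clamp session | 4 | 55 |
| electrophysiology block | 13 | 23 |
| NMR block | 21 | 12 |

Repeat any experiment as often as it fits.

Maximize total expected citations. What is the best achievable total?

5×patch-clamp session uses 20 of the 21 h and totals 275.

275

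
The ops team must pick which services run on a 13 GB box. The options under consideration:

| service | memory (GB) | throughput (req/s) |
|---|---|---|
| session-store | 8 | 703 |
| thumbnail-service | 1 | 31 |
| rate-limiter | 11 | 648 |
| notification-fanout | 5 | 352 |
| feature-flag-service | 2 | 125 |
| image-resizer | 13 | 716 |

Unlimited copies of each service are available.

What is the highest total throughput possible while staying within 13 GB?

1055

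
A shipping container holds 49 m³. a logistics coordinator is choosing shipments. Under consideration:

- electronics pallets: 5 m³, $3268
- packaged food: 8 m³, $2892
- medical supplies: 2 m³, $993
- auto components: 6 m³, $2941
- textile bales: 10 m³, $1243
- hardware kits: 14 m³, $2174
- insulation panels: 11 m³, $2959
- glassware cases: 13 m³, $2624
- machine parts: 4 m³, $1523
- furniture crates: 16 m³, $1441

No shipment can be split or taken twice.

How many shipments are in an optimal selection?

7

The maximum revenue within 49 m³ is 17200.
electronics pallets + packaged food + medical supplies + auto components + insulation panels + glassware cases + machine parts hits 17200 at 49 m³.
All optima have 7 shipments.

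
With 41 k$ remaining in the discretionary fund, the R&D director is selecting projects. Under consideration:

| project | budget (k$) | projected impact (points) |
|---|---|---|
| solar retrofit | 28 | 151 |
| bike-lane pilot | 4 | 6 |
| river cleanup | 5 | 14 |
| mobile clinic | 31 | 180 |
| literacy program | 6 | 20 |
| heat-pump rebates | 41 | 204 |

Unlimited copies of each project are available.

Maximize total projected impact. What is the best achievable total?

Density check — mobile clinic 5.81, solar retrofit 5.39, heat-pump rebates 4.98, literacy program 3.33 are the best per k$.
Taking the top-ratio projects first gives bike-lane pilot + mobile clinic + literacy program for 206 (41 k$).
The 10 k$ tied up in bike-lane pilot and literacy program is better spent on 2×river cleanup — total rises to 208 (41 k$).

208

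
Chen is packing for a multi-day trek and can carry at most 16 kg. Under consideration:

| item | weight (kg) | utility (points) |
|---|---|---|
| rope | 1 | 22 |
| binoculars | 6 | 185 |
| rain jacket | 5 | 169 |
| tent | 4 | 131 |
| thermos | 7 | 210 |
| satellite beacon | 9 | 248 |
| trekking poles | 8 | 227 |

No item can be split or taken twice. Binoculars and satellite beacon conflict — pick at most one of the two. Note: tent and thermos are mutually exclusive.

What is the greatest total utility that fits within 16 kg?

Rope + binoculars + rain jacket + tent uses 16 of the 16 kg and totals 507.
Next best is binoculars + rain jacket + tent at 485 (15 kg) — short by 22.

507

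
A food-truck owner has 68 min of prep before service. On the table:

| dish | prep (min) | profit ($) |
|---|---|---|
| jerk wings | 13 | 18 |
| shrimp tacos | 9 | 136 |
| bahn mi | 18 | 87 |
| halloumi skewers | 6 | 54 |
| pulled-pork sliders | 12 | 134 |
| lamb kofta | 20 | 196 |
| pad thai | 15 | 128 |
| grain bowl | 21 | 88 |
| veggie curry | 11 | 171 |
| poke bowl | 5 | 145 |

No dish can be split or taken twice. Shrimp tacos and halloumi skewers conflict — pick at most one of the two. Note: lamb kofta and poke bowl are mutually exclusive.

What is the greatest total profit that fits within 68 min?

Best packing: shrimp tacos + pulled-pork sliders + lamb kofta + pad thai + veggie curry — 67 min, 765 total.
Every other selection either busts 68 min or breaks a pairing rule or fails to beat 765.

765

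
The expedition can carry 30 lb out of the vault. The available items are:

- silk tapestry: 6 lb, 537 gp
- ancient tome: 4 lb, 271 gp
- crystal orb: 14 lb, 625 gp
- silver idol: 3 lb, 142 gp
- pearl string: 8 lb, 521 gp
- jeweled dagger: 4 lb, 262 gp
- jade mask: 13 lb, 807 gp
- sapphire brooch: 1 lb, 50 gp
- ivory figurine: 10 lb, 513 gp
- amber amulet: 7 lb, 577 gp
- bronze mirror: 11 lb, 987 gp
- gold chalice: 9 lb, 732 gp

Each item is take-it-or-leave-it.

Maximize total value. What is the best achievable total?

2527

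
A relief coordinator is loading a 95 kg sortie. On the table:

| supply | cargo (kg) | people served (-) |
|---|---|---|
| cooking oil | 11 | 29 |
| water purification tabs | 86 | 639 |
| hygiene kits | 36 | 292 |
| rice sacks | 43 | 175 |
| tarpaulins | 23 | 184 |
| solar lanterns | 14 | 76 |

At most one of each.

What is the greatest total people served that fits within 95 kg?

639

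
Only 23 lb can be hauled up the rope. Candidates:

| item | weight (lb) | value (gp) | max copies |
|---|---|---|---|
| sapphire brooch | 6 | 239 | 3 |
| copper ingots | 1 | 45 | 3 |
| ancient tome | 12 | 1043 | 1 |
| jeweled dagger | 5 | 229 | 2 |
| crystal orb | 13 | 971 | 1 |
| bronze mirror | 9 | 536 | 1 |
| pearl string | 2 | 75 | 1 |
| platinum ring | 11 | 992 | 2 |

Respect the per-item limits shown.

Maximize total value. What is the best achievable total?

Greedy by ratio would take copper ingots + 2×platinum ring: 23 lb used, total 2029.
Dropping copper ingots and platinum ring frees 12 lb; slotting in ancient tome (12 lb) lifts the total to 2035 at 23 lb.
That's the maximum — no swap from here does better than 2035.

2035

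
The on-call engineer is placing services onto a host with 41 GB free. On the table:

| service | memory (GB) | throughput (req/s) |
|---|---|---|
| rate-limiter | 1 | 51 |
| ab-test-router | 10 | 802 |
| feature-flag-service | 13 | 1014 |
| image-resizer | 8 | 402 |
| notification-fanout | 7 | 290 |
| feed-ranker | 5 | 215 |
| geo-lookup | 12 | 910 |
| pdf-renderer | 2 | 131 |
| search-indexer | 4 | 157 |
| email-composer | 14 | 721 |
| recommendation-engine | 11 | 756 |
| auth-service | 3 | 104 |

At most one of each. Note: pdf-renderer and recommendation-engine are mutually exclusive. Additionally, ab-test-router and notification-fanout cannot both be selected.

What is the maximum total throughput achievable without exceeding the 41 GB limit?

3014

Greedy by ratio would take rate-limiter + ab-test-router + feature-flag-service + geo-lookup + pdf-renderer + auth-service: 41 GB used, total 3012.
The 4 GB tied up in rate-limiter and auth-service is better spent on search-indexer — total rises to 3014 (41 GB).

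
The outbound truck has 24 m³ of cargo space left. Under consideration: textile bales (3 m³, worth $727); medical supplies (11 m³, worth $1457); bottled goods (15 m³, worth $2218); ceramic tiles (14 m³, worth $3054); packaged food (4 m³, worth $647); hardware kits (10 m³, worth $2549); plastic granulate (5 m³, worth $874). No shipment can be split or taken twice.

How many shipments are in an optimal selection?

2

Best achievable revenue is 5603.
ceramic tiles + hardware kits hits 5603 at 24 m³.
All optima have 2 shipments.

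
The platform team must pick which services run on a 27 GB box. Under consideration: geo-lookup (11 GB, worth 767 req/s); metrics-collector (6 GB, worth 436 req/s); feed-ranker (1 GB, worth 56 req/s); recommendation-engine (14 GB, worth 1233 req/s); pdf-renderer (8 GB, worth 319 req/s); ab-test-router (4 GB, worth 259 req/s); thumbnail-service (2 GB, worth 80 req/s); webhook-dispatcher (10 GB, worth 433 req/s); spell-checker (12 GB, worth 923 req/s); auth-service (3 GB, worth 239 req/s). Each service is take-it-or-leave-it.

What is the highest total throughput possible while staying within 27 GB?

Density check — recommendation-engine 88.07, auth-service 79.67, spell-checker 76.92 are the best per GB.
Taking the top-ratio services first gives metrics-collector + recommendation-engine + ab-test-router + auth-service for 2167 (27 GB).
A better packing is feed-ranker + recommendation-engine + spell-checker: 27 GB, total 2212.

2212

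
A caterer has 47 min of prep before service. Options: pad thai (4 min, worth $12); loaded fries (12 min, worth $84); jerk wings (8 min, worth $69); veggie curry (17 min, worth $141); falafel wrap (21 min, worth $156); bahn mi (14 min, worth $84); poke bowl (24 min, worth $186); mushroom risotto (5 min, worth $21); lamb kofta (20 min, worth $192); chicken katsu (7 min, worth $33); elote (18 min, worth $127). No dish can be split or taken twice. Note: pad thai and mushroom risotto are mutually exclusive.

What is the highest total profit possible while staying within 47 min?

Best packing: jerk wings + veggie curry + lamb kofta — 45 min, 402 total.
Next best is jerk wings + lamb kofta + elote at 388 (46 min) — short by 14.

402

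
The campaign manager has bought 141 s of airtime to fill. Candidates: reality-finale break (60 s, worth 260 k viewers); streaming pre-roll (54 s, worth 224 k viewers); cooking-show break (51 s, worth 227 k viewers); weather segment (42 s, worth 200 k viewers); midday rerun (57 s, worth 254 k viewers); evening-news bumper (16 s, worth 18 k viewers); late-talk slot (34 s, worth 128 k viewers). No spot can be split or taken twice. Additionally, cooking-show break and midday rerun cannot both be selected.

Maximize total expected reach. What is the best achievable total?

588

Taking the top-ratio spots first gives weather segment + midday rerun + late-talk slot for 582 (133 s).
Dropping midday rerun frees 57 s; slotting in reality-finale break (60 s) lifts the total to 588 at 136 s.
Next best is weather segment + midday rerun + late-talk slot at 582 (133 s) — short by 6.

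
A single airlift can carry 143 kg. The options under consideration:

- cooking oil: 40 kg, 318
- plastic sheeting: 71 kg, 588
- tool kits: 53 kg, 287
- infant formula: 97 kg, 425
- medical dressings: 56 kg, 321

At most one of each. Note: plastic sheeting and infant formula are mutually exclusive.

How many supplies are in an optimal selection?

The maximum people served within 143 kg is 909.
For example plastic sheeting + medical dressings achieves it, using 127 kg.
All optima have 2 supplies.

2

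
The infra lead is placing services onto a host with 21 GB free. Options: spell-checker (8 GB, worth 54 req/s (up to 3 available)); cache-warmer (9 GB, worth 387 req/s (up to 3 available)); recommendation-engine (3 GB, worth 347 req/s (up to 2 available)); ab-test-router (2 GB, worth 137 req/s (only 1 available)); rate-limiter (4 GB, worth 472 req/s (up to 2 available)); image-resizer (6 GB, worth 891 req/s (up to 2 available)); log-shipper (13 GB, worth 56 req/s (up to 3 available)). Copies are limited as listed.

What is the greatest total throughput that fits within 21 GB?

2738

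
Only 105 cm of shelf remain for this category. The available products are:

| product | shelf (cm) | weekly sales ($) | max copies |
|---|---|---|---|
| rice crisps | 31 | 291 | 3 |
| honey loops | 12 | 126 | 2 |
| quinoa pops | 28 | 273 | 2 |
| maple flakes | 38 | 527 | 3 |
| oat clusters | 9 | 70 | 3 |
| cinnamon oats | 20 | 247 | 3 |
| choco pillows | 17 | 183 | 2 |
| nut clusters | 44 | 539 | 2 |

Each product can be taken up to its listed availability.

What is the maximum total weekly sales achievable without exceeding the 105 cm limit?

The ratio ordering already packs tightly: 2×maple flakes + oat clusters + cinnamon oats, 105 cm, 1371.

1371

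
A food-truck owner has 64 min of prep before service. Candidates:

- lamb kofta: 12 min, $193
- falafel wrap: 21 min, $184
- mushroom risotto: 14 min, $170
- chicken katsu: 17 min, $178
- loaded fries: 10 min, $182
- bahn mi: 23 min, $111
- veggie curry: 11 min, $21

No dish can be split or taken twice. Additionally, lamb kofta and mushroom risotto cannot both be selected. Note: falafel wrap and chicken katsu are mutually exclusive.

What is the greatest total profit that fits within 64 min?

Ranking by ratio (profit/min): loaded fries 18.20, lamb kofta 16.08, mushroom risotto 12.14.
Best packing: lamb kofta + chicken katsu + loaded fries + bahn mi — 62 min, 664 total.

664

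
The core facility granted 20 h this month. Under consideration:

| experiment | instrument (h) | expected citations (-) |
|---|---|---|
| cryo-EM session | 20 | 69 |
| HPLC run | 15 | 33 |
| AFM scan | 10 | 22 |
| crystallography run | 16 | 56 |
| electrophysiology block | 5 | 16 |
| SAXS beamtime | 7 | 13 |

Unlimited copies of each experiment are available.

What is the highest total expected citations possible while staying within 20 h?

69

Density check — crystallography run 3.50, cryo-EM session 3.45, electrophysiology block 3.20, HPLC run 2.20 are the best per h.
Greedy by ratio would take crystallography run: 16 h used, total 56.
The 16 h tied up in crystallography run is better spent on cryo-EM session — total rises to 69 (20 h).
Every other selection either busts 20 h or fails to beat 69.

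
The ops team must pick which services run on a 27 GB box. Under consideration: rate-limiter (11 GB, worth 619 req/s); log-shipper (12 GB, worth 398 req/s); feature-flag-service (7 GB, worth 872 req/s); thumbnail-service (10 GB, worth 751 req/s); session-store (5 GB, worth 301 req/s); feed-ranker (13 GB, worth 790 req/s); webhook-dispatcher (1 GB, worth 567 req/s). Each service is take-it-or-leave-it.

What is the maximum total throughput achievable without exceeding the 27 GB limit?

By throughput per GB: webhook-dispatcher 567.00, feature-flag-service 124.57, thumbnail-service 75.10, feed-ranker 60.77 lead.
The ratio heuristic lands on feature-flag-service + thumbnail-service + session-store + webhook-dispatcher (2491) but leaves 4 GB idle.
Replace thumbnail-service with feed-ranker: the trade gains 39 net, giving 2530 at 26 GB.
No other feasible combination exceeds 2530.

2530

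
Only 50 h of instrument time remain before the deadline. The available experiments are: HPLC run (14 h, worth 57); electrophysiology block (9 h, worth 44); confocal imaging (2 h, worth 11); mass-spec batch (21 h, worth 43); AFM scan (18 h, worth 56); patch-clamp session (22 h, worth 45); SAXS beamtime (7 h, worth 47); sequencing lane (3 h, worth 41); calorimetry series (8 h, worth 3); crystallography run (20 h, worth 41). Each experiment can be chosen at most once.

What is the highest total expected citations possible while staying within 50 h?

215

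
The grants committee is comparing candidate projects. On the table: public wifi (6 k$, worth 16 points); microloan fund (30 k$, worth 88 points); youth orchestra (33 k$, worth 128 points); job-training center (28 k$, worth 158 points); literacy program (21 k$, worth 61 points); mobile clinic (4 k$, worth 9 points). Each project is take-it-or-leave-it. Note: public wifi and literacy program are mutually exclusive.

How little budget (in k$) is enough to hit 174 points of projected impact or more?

34

Look for the lowest-budget combination reaching 174.
public wifi + job-training center: 174 projected impact at 34 k$.
No combination under 34 k$ hits 174.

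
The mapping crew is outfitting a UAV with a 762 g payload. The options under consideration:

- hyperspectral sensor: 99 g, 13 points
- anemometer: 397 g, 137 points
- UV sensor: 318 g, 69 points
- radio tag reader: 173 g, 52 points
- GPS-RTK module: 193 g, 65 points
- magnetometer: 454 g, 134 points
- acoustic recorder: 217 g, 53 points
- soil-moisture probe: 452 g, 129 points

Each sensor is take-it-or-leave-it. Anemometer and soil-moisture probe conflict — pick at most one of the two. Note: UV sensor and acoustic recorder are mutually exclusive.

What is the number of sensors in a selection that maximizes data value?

The maximum data value within 762 g is 215.
hyperspectral sensor + anemometer + GPS-RTK module hits 215 at 689 g.
Any selection reaching 215 contains exactly 3 sensors.

3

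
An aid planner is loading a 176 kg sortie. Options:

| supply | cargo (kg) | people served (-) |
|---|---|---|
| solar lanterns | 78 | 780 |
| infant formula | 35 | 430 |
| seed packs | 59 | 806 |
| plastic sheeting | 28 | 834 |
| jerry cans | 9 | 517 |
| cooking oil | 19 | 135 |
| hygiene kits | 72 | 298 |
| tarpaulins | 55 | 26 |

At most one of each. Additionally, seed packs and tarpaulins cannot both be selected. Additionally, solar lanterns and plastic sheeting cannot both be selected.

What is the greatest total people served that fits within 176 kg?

Ranking by ratio (people served/kg): jerry cans 57.44, plastic sheeting 29.79, seed packs 13.66.
Infant formula + seed packs + plastic sheeting + jerry cans + cooking oil uses 150 of the 176 kg and totals 2722.
No other feasible combination exceeds 2722.

2722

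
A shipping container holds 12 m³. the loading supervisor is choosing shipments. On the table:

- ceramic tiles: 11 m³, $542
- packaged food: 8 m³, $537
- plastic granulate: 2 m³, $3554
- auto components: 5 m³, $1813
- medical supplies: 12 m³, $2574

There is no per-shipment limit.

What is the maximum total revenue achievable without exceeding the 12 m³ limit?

21324

By revenue per m³: plastic granulate 1777.00, auto components 362.60, medical supplies 214.50, packaged food 67.12 lead.
Taking 6×plastic granulate: 12 m³ used, 21324 in revenue.
Every other selection either busts 12 m³ or fails to beat 21324.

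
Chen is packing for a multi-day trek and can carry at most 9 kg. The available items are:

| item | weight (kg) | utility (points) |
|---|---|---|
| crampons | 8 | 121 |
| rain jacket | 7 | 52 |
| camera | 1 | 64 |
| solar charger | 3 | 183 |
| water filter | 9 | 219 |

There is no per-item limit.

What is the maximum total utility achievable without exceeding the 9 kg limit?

Taking 9×camera: 9 kg used, 576 in utility.

576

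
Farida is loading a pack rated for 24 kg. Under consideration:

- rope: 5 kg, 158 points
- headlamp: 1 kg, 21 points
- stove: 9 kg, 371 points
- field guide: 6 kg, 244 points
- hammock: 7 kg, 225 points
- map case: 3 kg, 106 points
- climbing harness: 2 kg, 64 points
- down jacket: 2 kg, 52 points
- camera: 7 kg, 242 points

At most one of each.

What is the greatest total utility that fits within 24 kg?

921

A density-first pass picks headlamp + stove + field guide + map case + climbing harness + down jacket — 858 at 23 kg.
The 6 kg tied up in headlamp and map case and down jacket is better spent on camera — total rises to 921 (24 kg).
Every other selection either busts 24 kg or fails to beat 921.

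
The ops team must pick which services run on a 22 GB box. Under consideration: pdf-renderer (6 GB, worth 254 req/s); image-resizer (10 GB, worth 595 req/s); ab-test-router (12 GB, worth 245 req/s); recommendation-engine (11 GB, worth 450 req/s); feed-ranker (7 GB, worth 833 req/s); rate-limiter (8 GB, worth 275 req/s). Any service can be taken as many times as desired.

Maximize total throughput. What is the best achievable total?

2499

Taking 3×feed-ranker: 21 GB used, 2499 in throughput.
Every other selection either busts 22 GB or fails to beat 2499.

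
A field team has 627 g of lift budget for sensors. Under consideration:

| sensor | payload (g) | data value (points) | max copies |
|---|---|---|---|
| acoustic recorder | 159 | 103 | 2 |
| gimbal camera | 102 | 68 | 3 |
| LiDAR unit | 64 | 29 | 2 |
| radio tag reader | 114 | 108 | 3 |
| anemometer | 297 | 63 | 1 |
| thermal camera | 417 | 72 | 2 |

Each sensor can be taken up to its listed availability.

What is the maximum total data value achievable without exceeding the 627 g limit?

495

Greedy by ratio would take 2×gimbal camera + LiDAR unit + 3×radio tag reader: 610 g used, total 489.
Replace gimbal camera and LiDAR unit with acoustic recorder: the trade gains 6 net, giving 495 at 603 g.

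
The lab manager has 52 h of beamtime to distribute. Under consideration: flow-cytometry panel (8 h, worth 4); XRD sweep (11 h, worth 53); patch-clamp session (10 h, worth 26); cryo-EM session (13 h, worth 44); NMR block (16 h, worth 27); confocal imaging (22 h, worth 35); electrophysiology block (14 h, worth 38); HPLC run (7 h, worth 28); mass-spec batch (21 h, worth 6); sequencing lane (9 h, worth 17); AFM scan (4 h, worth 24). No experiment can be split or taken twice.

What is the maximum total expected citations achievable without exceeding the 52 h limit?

Ranking by ratio (expected citations/h): AFM scan 6.00, XRD sweep 4.82, HPLC run 4.00.
XRD sweep + cryo-EM session + electrophysiology block + HPLC run + AFM scan uses 49 of the 52 h and totals 187.

187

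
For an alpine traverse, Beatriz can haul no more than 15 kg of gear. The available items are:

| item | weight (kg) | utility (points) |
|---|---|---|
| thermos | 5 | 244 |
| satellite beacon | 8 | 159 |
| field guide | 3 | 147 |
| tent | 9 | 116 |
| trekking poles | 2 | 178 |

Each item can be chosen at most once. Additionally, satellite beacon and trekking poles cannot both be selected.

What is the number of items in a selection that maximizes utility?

Optimal total is 569.
One optimal bundle: thermos + field guide + trekking poles (10 kg).
Every optimal selection uses 3 items.

3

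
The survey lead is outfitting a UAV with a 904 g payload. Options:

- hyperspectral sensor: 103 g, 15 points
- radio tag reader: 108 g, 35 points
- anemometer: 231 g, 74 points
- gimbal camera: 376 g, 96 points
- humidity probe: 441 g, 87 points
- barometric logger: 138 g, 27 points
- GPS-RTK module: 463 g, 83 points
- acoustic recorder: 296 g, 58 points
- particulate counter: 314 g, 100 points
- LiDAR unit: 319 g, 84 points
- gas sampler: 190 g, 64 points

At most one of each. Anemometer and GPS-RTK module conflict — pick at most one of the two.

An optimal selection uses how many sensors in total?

Optimal total is 273.
One optimal bundle: radio tag reader + anemometer + particulate counter + gas sampler (843 g).
Every optimal selection uses 4 sensors.

4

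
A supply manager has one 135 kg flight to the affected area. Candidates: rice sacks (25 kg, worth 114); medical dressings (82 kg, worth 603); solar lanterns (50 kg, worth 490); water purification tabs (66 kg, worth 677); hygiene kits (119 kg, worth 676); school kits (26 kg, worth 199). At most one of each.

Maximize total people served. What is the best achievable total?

Taking solar lanterns + water purification tabs: 116 kg used, 1167 in people served.
Nothing else within 135 kg beats 1167.

1167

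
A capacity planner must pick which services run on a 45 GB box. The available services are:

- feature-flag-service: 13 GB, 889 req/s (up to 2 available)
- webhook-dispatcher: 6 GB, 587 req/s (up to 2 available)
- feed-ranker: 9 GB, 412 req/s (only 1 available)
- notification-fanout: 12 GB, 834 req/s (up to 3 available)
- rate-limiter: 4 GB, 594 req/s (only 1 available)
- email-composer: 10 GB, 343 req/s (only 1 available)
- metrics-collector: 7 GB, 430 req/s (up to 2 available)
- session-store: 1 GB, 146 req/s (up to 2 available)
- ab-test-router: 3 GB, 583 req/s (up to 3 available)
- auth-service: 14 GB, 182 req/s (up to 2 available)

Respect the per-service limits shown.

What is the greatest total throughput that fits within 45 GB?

4927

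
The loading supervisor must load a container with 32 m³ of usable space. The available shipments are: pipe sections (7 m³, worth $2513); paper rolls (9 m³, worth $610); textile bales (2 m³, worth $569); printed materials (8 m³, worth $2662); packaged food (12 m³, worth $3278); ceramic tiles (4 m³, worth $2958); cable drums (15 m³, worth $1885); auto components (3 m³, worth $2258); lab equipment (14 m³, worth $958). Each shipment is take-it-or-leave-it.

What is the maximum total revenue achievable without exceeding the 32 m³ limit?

11725

Taking the top-ratio shipments first gives pipe sections + textile bales + printed materials + ceramic tiles + auto components for 10960 (24 m³).
Dropping pipe sections frees 7 m³; slotting in packaged food (12 m³) lifts the total to 11725 at 29 m³.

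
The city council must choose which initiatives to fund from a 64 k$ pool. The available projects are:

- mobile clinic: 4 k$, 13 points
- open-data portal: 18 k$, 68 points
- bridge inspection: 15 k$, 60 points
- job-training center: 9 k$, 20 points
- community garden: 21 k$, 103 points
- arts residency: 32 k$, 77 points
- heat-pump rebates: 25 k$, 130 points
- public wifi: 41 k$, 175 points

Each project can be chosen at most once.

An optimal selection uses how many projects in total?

The maximum projected impact within 64 k$ is 301.
open-data portal + community garden + heat-pump rebates hits 301 at 64 k$.
All optima have 3 projects.

3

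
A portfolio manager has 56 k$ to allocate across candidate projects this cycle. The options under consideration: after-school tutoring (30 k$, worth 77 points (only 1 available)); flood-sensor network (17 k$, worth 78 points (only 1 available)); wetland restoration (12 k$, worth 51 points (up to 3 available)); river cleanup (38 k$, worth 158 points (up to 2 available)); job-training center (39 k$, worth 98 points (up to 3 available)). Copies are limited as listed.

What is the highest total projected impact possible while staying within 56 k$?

Filling by ratio: flood-sensor network + 3×wetland restoration for 231, with 3 k$ left unused.
Replace 3×wetland restoration with river cleanup: the trade gains 5 net, giving 236 at 55 k$.

236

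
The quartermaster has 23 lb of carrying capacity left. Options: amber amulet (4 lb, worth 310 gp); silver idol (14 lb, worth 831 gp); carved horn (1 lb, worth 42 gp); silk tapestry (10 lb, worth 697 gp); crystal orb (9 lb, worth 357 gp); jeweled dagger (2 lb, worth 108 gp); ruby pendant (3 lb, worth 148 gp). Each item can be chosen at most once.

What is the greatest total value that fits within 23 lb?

Taking the top-ratio items first gives amber amulet + carved horn + silk tapestry + jeweled dagger + ruby pendant for 1305 (20 lb).
The 11 lb tied up in carved horn and silk tapestry is better spent on silver idol — total rises to 1397 (23 lb).
Nothing else within 23 lb beats 1397.

1397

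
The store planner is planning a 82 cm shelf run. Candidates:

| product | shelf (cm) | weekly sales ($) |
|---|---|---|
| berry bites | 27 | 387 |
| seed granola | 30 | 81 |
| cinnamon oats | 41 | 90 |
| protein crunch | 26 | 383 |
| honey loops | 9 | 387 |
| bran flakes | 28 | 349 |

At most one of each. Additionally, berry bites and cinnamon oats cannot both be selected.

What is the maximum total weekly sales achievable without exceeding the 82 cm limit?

Density check — honey loops 43.00, protein crunch 14.73, berry bites 14.33 are the best per cm.
Taking berry bites + protein crunch + honey loops: 62 cm used, 1157 in weekly sales.
Runner-up berry bites + honey loops + bran flakes tops out at 1123.

1157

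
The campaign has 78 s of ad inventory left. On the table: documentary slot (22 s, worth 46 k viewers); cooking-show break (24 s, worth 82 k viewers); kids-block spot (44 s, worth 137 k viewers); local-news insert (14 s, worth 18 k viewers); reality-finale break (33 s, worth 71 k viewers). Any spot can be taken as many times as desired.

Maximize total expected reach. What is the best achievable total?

Taking 3×cooking-show break: 72 s used, 246 in expected reach.
That's the maximum — no swap from here does better than 246.

246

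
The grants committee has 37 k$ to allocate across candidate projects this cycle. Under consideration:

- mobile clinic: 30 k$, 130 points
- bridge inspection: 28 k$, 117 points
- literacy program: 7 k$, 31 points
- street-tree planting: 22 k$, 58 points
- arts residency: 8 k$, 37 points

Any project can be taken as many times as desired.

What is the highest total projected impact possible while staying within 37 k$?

Taking the top-ratio projects first gives 4×arts residency for 148 (32 k$).
Replace 2×arts residency with 3×literacy program: the trade gains 19 net, giving 167 at 37 k$.
No other feasible combination exceeds 167.

167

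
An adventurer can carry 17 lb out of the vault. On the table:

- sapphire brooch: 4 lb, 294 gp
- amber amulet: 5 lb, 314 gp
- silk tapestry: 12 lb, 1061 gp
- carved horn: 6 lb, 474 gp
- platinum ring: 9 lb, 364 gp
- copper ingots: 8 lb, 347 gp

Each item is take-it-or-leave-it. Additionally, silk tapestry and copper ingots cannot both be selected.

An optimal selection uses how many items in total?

2

The maximum value within 17 lb is 1375.
One optimal bundle: amber amulet + silk tapestry (17 lb).
All optima have 2 items.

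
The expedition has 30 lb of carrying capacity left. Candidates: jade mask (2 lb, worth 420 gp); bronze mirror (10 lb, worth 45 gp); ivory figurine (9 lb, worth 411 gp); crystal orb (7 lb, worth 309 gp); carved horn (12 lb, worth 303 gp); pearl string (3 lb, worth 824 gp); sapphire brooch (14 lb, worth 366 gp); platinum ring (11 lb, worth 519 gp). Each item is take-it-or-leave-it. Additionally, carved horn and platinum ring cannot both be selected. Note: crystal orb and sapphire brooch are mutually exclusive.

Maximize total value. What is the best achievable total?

2174

Jade mask + ivory figurine + pearl string + platinum ring uses 25 of the 30 lb and totals 2174.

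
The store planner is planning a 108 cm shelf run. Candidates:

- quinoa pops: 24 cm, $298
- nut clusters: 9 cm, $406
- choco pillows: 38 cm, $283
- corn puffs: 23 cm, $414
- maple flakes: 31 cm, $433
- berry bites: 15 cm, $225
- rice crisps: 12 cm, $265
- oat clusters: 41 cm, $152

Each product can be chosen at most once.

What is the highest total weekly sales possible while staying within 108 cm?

1816

The ratio heuristic lands on nut clusters + corn puffs + maple flakes + berry bites + rice crisps (1743) but leaves 18 cm idle.
Replace berry bites with quinoa pops: the trade gains 73 net, giving 1816 at 99 cm.
An exhaustive check of the 256 subsets confirms 1816.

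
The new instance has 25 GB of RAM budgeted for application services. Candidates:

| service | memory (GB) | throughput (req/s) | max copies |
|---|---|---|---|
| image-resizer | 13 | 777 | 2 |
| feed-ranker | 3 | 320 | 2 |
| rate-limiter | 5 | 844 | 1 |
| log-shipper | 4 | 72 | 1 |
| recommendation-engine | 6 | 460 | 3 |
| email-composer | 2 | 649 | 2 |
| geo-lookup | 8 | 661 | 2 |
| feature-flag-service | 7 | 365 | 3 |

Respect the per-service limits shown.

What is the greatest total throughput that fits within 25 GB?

3464

Filling by ratio: 2×feed-ranker + rate-limiter + 2×email-composer + geo-lookup for 3443, with 2 GB left unused.
Dropping 2×feed-ranker frees 6 GB; slotting in geo-lookup (8 GB) lifts the total to 3464 at 25 GB.
That's the maximum — no swap from here does better than 3464.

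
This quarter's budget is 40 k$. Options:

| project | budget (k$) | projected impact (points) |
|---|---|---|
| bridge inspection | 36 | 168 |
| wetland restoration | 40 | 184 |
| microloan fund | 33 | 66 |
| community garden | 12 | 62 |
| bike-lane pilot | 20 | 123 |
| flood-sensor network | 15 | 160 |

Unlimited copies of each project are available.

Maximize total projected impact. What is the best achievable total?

Ranking by ratio (projected impact/k$): flood-sensor network 10.67, bike-lane pilot 6.15, community garden 5.17, bridge inspection 4.67.
2×flood-sensor network uses 30 of the 40 k$ and totals 320.
Nothing else within 40 k$ beats 320.

320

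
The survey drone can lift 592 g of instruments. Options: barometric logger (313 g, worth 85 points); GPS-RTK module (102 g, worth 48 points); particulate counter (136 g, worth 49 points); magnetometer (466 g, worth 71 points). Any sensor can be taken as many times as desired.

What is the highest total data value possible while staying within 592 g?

Ranking by ratio (data value/g): GPS-RTK module 0.47, particulate counter 0.36, barometric logger 0.27.
Filling by ratio: 5×GPS-RTK module for 240, with 82 g left unused.
The 204 g tied up in 2×GPS-RTK module is better spent on 2×particulate counter — total rises to 242 (578 g).
Nothing else within 592 g beats 242.

242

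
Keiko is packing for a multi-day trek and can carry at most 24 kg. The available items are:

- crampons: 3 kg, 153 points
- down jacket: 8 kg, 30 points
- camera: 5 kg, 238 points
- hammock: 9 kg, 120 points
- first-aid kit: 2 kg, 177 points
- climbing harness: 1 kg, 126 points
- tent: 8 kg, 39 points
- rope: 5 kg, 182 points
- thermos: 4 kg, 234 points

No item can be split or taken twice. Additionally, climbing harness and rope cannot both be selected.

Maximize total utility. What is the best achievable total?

Best packing: crampons + camera + hammock + first-aid kit + climbing harness + thermos — 24 kg, 1048 total.
That's the maximum — no feasible swap from here does better than 1048.

1048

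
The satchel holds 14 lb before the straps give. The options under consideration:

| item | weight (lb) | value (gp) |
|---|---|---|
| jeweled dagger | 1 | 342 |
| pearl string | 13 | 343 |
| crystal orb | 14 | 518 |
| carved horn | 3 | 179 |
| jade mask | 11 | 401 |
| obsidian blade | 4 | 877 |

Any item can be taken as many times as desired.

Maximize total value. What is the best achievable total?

By value per lb: jeweled dagger 342.00, obsidian blade 219.25, carved horn 59.67, crystal orb 37.00 lead.
Best packing: 14×jeweled dagger — 14 lb, 4788 total.
That's the maximum — no swap from here does better than 4788.

4788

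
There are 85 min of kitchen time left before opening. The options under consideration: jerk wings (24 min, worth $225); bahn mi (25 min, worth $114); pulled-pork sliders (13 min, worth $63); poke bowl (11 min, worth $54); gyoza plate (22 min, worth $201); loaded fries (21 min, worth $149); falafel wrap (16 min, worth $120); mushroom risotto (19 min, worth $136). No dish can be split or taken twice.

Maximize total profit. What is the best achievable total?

695

By profit per min: jerk wings 9.38, gyoza plate 9.14, falafel wrap 7.50 lead.
Filling by ratio: jerk wings + gyoza plate + falafel wrap + mushroom risotto for 682, with 4 min left unused.
Dropping mushroom risotto frees 19 min; slotting in loaded fries (21 min) lifts the total to 695 at 83 min.
Runner-up jerk wings + gyoza plate + falafel wrap + mushroom risotto tops out at 682.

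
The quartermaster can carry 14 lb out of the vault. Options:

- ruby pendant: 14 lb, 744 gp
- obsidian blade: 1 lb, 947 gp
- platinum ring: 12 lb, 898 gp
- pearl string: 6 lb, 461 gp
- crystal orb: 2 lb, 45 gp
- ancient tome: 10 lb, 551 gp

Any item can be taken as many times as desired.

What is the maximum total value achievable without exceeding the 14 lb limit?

13258

Best packing: 14×obsidian blade — 14 lb, 13258 total.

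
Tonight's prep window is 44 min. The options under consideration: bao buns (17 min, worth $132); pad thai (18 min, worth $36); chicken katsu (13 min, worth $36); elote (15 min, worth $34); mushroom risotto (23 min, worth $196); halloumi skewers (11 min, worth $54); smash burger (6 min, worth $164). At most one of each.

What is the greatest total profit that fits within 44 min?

Mushroom risotto + halloumi skewers + smash burger uses 40 of the 44 min and totals 414.
The closest alternative, chicken katsu + mushroom risotto + smash burger, reaches only 396.

414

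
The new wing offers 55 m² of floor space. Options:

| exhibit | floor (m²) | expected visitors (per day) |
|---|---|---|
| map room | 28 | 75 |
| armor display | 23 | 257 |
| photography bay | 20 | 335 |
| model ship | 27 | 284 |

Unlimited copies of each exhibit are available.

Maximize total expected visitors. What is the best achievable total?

670

Ranking by ratio (expected visitors/m²): photography bay 16.75, armor display 11.17, model ship 10.52, map room 2.68.
Taking 2×photography bay: 40 m² used, 670 in expected visitors.
No other feasible combination exceeds 670.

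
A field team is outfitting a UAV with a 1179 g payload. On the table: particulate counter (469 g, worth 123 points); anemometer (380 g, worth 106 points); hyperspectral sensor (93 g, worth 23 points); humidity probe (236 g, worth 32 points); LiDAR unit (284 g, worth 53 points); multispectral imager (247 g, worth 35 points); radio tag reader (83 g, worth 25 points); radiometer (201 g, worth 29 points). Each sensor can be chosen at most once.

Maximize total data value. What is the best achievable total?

A density-first pass picks particulate counter + anemometer + hyperspectral sensor + radio tag reader — 277 at 1025 g.
The 93 g tied up in hyperspectral sensor is better spent on multispectral imager — total rises to 289 (1179 g).
Every other selection either busts 1179 g or fails to beat 289.

289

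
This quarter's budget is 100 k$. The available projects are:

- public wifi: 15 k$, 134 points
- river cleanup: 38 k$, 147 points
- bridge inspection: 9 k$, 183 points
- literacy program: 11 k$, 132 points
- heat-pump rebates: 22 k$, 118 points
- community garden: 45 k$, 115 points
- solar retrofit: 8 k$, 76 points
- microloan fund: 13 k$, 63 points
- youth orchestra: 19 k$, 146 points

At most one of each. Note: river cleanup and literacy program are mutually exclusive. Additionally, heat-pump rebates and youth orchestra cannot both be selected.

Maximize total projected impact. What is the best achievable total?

734

Taking public wifi + bridge inspection + literacy program + solar retrofit + microloan fund + youth orchestra: 75 k$ used, 734 in projected impact.
No other feasible combination exceeds 734.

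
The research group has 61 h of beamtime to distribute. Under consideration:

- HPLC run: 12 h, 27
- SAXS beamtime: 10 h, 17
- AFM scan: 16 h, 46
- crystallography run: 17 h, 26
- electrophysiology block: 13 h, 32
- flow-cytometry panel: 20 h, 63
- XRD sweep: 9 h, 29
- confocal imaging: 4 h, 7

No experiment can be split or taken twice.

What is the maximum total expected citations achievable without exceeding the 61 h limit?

By expected citations per h: XRD sweep 3.22, flow-cytometry panel 3.15, AFM scan 2.88 lead.
Filling by ratio: AFM scan + electrophysiology block + flow-cytometry panel + XRD sweep for 170, with 3 h left unused.
Replace electrophysiology block with HPLC run + confocal imaging: the trade gains 2 net, giving 172 at 61 h.
No other feasible combination exceeds 172.

172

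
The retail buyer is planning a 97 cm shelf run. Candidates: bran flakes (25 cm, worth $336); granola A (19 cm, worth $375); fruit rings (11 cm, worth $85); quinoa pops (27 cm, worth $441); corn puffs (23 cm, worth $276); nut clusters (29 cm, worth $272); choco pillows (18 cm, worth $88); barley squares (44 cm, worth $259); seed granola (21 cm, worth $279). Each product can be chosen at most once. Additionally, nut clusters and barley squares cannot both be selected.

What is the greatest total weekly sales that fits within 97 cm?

1431

By weekly sales per cm: granola A 19.74, quinoa pops 16.33, bran flakes 13.44, seed granola 13.29 lead.
The ratio ordering already packs tightly: bran flakes + granola A + quinoa pops + seed granola, 92 cm, 1431.
Next best is bran flakes + granola A + quinoa pops + corn puffs at 1428 (94 cm) — short by 3.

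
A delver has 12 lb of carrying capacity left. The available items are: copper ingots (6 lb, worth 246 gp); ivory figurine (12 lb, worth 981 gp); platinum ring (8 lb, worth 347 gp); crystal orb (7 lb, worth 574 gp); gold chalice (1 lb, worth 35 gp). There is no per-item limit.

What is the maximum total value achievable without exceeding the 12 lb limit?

981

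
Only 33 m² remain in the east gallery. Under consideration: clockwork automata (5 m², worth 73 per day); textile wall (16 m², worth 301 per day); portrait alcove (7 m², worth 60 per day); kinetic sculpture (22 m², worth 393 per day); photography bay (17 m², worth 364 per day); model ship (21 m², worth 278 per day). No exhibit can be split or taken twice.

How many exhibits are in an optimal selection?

2

The maximum expected visitors within 33 m² is 665.
textile wall + photography bay hits 665 at 33 m².
Every optimal selection uses 2 exhibits.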